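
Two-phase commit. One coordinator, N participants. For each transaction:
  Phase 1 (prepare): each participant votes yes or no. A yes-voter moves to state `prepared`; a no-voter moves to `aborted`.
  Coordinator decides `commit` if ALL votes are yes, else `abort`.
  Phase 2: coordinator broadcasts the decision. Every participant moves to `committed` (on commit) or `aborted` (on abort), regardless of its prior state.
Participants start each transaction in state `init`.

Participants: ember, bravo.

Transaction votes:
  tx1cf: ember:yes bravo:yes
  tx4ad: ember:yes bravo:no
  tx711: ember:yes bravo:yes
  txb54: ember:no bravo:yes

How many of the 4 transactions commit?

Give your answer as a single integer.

Answer: 2

Derivation:
tx1cf: all yes -> commit (commits=1)
tx4ad: no from bravo -> abort (commits=1)
tx711: all yes -> commit (commits=2)
txb54: no from ember -> abort (commits=2)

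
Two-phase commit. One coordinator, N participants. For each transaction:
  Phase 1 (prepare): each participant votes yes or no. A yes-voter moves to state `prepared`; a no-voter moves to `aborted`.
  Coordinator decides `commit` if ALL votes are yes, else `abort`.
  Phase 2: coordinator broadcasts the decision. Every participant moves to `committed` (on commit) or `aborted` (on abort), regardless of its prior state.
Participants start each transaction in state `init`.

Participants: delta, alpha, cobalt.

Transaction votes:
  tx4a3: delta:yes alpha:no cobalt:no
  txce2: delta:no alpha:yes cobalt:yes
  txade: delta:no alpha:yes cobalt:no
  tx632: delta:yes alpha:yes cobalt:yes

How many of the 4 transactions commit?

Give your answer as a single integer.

tx4a3: no from alpha, cobalt -> abort (commits=0)
txce2: no from delta -> abort (commits=0)
txade: no from delta, cobalt -> abort (commits=0)
tx632: all yes -> commit (commits=1)

Answer: 1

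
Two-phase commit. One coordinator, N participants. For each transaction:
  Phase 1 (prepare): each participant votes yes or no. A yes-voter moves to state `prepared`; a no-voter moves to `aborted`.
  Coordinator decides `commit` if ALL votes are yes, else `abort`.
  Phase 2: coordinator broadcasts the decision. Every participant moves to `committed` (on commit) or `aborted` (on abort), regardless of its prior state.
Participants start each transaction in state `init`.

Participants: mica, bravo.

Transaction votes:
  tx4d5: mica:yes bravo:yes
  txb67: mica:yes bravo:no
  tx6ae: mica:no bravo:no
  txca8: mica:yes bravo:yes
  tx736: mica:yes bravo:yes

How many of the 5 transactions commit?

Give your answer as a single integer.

tx4d5: all yes -> commit (commits=1)
txb67: no from bravo -> abort (commits=1)
tx6ae: no from mica, bravo -> abort (commits=1)
txca8: all yes -> commit (commits=2)
tx736: all yes -> commit (commits=3)

Answer: 3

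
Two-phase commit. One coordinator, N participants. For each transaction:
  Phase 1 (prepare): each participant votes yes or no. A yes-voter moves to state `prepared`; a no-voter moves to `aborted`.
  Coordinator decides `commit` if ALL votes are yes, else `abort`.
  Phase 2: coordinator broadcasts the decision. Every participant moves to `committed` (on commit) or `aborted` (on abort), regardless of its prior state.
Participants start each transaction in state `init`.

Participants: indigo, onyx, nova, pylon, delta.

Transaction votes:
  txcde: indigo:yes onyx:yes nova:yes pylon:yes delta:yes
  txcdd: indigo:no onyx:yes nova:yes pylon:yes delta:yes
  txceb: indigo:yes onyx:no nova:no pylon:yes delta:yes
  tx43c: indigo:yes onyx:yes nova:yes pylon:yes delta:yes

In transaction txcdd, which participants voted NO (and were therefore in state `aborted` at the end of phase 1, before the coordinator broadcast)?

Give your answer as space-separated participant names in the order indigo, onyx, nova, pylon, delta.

Txn txcdd phase 1: indigo no -> aborted; onyx yes -> prepared; nova yes -> prepared; pylon yes -> prepared; delta yes -> prepared

Answer: indigo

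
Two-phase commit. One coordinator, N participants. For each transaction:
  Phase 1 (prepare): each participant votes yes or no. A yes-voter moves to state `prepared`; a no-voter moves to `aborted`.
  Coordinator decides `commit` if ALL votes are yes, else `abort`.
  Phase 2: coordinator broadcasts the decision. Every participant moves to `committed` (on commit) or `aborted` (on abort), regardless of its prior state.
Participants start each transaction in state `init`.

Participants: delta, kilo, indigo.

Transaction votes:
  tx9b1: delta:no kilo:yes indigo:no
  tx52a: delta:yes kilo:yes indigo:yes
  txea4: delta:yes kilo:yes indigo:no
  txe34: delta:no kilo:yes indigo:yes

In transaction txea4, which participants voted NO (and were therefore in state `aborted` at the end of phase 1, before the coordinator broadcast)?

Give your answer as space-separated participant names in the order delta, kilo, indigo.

Answer: indigo

Derivation:
Txn txea4 phase 1: delta yes -> prepared; kilo yes -> prepared; indigo no -> aborted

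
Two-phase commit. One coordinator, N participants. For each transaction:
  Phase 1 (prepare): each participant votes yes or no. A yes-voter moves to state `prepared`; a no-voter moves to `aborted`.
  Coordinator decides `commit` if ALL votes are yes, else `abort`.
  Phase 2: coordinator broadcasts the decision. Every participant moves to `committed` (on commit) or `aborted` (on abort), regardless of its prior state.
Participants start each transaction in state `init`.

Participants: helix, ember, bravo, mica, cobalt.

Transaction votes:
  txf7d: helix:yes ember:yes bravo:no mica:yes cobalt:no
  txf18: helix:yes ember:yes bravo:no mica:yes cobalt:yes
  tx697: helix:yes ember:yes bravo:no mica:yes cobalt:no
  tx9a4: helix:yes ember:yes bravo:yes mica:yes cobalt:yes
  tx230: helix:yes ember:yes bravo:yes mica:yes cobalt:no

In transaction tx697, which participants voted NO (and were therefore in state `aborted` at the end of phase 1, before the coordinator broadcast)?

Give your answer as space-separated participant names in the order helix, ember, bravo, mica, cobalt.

Txn tx697 phase 1: helix yes -> prepared; ember yes -> prepared; bravo no -> aborted; mica yes -> prepared; cobalt no -> aborted

Answer: bravo cobalt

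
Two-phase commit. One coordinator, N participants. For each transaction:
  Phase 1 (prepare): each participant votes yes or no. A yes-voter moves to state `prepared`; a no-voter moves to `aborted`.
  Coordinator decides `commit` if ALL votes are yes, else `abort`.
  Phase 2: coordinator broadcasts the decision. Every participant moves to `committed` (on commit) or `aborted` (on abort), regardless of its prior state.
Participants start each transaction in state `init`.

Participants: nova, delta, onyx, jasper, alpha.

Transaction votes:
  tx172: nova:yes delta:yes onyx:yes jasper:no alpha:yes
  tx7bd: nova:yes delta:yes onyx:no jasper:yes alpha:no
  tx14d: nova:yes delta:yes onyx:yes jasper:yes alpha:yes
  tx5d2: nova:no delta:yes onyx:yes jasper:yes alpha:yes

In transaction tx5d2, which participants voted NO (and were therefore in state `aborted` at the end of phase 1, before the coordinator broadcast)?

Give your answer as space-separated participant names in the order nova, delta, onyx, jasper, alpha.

Answer: nova

Derivation:
Txn tx5d2 phase 1: nova no -> aborted; delta yes -> prepared; onyx yes -> prepared; jasper yes -> prepared; alpha yes -> prepared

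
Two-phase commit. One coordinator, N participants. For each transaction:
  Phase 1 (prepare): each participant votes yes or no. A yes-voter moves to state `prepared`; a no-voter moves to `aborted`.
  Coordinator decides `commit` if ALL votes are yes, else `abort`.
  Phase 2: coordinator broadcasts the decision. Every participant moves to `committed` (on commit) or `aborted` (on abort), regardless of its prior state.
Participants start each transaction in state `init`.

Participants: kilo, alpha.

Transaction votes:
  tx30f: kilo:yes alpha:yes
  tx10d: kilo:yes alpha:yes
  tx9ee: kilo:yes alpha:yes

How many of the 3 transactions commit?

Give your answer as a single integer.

Answer: 3

Derivation:
tx30f: all yes -> commit (commits=1)
tx10d: all yes -> commit (commits=2)
tx9ee: all yes -> commit (commits=3)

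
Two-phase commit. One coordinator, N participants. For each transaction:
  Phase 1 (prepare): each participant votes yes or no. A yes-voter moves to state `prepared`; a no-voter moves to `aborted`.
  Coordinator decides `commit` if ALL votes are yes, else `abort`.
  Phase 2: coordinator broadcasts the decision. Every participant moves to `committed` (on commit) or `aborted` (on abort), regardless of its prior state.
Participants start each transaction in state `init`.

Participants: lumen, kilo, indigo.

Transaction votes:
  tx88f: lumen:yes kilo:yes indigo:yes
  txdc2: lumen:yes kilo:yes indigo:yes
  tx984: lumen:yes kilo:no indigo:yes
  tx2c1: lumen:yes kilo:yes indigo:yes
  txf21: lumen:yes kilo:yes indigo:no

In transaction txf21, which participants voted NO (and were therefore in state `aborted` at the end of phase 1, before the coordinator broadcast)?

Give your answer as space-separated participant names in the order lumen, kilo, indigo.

Txn txf21 phase 1: lumen yes -> prepared; kilo yes -> prepared; indigo no -> aborted

Answer: indigo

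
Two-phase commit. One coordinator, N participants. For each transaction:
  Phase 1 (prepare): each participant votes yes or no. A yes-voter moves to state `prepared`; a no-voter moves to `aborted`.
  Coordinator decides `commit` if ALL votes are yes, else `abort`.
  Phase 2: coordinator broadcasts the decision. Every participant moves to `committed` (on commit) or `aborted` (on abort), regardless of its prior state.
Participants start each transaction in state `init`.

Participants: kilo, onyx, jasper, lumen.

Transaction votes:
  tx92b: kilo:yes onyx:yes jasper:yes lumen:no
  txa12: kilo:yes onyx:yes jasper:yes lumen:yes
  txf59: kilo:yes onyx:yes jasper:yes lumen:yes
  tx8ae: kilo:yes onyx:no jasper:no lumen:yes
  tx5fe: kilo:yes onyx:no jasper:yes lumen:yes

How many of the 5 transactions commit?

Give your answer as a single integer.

Answer: 2

Derivation:
tx92b: no from lumen -> abort (commits=0)
txa12: all yes -> commit (commits=1)
txf59: all yes -> commit (commits=2)
tx8ae: no from onyx, jasper -> abort (commits=2)
tx5fe: no from onyx -> abort (commits=2)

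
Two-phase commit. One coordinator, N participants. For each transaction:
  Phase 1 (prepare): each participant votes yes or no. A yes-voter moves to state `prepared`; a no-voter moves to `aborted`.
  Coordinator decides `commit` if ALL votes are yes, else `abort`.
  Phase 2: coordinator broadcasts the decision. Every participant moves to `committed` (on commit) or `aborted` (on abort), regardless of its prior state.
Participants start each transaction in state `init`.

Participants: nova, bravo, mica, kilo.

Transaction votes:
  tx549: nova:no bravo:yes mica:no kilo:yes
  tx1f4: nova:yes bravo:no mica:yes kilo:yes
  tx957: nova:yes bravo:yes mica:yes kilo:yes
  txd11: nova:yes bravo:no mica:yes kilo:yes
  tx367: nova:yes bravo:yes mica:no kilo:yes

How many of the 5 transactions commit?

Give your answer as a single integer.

tx549: no from nova, mica -> abort (commits=0)
tx1f4: no from bravo -> abort (commits=0)
tx957: all yes -> commit (commits=1)
txd11: no from bravo -> abort (commits=1)
tx367: no from mica -> abort (commits=1)

Answer: 1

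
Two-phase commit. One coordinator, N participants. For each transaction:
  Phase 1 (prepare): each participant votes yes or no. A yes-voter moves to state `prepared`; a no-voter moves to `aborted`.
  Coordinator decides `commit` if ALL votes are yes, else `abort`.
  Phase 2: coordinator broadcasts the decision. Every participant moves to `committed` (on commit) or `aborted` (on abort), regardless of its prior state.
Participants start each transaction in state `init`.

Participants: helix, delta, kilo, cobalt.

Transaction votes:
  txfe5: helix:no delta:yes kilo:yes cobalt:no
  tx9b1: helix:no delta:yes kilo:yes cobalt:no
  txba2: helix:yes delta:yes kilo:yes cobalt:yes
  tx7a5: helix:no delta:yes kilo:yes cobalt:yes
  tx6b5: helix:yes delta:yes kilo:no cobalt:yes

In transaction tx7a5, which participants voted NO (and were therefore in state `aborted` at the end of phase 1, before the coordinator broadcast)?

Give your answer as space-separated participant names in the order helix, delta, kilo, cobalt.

Answer: helix

Derivation:
Txn tx7a5 phase 1: helix no -> aborted; delta yes -> prepared; kilo yes -> prepared; cobalt yes -> prepared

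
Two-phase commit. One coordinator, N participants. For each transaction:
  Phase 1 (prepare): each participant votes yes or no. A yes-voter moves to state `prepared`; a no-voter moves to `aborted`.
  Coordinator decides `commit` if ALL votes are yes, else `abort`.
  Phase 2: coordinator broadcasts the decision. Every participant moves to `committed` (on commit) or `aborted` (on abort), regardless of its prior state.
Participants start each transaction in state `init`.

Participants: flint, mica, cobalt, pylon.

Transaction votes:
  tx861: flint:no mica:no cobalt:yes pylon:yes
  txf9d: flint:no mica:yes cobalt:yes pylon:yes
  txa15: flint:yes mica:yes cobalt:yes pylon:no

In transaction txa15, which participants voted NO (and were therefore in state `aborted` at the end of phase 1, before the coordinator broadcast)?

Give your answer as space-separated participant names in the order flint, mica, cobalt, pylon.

Answer: pylon

Derivation:
Txn txa15 phase 1: flint yes -> prepared; mica yes -> prepared; cobalt yes -> prepared; pylon no -> aborted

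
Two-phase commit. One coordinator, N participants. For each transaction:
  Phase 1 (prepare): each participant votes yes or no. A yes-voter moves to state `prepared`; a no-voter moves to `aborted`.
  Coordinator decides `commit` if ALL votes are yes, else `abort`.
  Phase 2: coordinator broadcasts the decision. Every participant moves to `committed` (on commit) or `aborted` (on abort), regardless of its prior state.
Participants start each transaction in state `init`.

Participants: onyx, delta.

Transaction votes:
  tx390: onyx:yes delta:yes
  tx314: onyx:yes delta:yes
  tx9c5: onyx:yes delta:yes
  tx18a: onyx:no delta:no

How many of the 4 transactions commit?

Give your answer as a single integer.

Answer: 3

Derivation:
tx390: all yes -> commit (commits=1)
tx314: all yes -> commit (commits=2)
tx9c5: all yes -> commit (commits=3)
tx18a: no from onyx, delta -> abort (commits=3)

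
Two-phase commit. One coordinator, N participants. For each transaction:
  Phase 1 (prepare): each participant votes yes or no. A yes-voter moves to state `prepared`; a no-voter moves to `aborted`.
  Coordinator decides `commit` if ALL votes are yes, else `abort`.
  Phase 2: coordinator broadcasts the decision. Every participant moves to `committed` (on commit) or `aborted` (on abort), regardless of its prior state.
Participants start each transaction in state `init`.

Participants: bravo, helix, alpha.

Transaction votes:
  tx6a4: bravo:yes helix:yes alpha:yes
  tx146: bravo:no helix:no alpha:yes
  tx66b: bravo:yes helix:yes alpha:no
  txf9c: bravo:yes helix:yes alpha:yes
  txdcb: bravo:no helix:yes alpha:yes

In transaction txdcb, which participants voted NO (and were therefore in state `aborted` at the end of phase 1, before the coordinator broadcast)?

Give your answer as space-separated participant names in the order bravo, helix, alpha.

Answer: bravo

Derivation:
Txn txdcb phase 1: bravo no -> aborted; helix yes -> prepared; alpha yes -> prepared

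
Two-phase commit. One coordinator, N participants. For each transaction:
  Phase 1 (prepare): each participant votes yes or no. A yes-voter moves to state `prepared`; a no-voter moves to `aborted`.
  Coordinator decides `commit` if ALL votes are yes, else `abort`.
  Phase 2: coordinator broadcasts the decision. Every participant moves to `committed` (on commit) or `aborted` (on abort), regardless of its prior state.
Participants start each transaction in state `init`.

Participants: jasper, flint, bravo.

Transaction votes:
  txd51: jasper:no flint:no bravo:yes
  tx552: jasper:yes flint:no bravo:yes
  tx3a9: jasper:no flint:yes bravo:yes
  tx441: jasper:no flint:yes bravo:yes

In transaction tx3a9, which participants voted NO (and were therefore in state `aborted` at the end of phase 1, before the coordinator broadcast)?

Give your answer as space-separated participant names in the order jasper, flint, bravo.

Answer: jasper

Derivation:
Txn tx3a9 phase 1: jasper no -> aborted; flint yes -> prepared; bravo yes -> prepared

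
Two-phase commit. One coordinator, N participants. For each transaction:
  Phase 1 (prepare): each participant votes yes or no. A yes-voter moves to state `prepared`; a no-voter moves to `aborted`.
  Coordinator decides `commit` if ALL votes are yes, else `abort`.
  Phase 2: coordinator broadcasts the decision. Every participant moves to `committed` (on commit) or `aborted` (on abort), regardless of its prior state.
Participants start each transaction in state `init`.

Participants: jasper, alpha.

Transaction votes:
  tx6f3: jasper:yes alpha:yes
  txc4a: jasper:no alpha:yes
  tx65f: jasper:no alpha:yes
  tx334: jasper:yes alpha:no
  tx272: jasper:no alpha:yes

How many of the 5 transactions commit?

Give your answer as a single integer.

tx6f3: all yes -> commit (commits=1)
txc4a: no from jasper -> abort (commits=1)
tx65f: no from jasper -> abort (commits=1)
tx334: no from alpha -> abort (commits=1)
tx272: no from jasper -> abort (commits=1)

Answer: 1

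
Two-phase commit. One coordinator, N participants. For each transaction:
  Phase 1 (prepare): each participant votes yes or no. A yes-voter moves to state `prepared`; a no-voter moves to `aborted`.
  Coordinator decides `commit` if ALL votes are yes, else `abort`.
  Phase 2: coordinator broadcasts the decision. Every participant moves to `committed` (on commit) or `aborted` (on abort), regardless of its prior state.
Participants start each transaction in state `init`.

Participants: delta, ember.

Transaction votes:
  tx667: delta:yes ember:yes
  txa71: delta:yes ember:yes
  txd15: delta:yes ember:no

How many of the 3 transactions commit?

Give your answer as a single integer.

tx667: all yes -> commit (commits=1)
txa71: all yes -> commit (commits=2)
txd15: no from ember -> abort (commits=2)

Answer: 2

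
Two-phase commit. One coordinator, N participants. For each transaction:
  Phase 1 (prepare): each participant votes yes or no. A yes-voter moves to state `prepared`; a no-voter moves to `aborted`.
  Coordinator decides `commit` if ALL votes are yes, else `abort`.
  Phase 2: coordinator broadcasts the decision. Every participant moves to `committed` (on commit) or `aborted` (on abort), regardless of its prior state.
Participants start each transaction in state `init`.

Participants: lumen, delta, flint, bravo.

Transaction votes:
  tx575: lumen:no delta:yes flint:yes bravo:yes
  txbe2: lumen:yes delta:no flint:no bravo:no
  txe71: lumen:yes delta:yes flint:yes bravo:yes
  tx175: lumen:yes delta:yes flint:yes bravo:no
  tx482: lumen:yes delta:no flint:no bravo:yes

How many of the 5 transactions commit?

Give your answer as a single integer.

Answer: 1

Derivation:
tx575: no from lumen -> abort (commits=0)
txbe2: no from delta, flint, bravo -> abort (commits=0)
txe71: all yes -> commit (commits=1)
tx175: no from bravo -> abort (commits=1)
tx482: no from delta, flint -> abort (commits=1)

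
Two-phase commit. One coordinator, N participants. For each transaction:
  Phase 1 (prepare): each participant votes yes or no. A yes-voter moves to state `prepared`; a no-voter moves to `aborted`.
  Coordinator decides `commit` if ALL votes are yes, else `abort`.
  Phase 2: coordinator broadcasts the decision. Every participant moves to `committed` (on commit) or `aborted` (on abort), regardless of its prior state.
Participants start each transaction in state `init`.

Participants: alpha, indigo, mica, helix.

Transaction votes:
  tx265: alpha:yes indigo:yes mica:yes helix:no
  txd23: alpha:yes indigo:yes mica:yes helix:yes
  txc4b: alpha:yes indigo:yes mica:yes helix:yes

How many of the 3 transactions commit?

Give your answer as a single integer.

tx265: no from helix -> abort (commits=0)
txd23: all yes -> commit (commits=1)
txc4b: all yes -> commit (commits=2)

Answer: 2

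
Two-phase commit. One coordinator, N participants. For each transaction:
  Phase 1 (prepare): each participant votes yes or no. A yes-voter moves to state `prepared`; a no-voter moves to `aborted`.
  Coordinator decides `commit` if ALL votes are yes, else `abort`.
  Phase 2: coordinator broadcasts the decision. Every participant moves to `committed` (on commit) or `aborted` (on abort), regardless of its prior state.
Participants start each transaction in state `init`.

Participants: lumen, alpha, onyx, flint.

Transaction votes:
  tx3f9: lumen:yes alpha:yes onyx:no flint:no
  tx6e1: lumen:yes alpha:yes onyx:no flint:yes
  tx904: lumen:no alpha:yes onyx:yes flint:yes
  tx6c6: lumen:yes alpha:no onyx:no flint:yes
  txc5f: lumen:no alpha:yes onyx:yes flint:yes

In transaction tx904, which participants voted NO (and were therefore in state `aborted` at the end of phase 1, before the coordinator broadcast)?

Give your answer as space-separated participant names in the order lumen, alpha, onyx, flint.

Txn tx904 phase 1: lumen no -> aborted; alpha yes -> prepared; onyx yes -> prepared; flint yes -> prepared

Answer: lumen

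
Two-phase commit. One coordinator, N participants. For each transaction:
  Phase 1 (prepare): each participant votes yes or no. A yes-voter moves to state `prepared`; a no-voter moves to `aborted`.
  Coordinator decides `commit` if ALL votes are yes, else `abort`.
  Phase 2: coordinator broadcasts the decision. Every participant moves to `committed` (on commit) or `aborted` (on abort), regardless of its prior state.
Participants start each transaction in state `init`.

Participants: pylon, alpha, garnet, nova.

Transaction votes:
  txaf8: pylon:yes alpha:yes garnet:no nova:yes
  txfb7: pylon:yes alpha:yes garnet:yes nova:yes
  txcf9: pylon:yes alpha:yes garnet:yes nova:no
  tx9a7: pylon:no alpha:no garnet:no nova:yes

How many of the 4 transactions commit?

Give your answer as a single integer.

txaf8: no from garnet -> abort (commits=0)
txfb7: all yes -> commit (commits=1)
txcf9: no from nova -> abort (commits=1)
tx9a7: no from pylon, alpha, garnet -> abort (commits=1)

Answer: 1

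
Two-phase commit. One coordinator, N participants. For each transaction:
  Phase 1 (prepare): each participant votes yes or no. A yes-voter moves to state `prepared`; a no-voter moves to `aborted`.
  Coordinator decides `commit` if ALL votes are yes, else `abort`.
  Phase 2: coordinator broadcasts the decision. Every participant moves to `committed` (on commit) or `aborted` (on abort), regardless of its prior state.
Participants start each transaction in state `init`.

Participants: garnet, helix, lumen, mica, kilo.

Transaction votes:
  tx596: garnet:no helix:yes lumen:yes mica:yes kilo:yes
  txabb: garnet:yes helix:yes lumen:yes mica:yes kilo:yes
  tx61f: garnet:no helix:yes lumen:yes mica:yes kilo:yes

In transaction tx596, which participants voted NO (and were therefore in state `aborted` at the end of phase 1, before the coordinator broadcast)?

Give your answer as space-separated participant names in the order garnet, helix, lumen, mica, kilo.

Answer: garnet

Derivation:
Txn tx596 phase 1: garnet no -> aborted; helix yes -> prepared; lumen yes -> prepared; mica yes -> prepared; kilo yes -> prepared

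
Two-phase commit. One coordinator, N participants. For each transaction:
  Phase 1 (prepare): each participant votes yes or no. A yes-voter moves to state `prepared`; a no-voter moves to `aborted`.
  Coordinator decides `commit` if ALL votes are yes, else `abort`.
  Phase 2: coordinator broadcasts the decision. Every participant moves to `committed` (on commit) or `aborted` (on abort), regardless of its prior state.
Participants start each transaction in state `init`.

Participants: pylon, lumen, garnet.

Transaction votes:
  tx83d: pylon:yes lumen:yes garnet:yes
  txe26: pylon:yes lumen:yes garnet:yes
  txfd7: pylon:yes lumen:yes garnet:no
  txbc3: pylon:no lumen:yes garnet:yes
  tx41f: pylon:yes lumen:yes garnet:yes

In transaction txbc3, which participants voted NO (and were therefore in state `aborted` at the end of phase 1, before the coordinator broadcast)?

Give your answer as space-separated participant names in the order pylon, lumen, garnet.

Answer: pylon

Derivation:
Txn txbc3 phase 1: pylon no -> aborted; lumen yes -> prepared; garnet yes -> prepared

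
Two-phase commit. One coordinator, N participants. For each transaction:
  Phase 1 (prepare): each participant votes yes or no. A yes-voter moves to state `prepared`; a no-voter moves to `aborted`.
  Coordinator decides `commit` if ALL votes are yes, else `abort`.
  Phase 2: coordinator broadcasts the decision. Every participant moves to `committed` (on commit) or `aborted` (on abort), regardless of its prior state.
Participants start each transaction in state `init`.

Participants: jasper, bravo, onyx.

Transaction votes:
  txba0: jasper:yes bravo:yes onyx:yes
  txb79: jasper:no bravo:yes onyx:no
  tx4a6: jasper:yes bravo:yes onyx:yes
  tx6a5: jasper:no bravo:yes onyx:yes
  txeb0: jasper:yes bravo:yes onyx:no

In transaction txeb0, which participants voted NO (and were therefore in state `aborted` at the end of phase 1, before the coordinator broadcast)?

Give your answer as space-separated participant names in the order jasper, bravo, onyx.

Answer: onyx

Derivation:
Txn txeb0 phase 1: jasper yes -> prepared; bravo yes -> prepared; onyx no -> aborted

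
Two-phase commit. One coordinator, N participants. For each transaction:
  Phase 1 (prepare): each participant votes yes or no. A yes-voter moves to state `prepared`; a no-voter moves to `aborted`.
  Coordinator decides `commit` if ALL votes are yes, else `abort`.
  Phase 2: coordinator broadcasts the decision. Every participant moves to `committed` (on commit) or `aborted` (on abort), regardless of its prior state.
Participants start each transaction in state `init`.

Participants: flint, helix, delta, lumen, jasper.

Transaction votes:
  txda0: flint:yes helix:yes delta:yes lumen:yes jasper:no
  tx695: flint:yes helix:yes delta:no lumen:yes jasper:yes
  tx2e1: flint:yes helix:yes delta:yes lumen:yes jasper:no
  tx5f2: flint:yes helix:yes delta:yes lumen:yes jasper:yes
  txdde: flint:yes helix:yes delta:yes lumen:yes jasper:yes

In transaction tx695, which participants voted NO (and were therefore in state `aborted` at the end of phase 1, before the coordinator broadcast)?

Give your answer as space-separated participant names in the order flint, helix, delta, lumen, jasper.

Txn tx695 phase 1: flint yes -> prepared; helix yes -> prepared; delta no -> aborted; lumen yes -> prepared; jasper yes -> prepared

Answer: delta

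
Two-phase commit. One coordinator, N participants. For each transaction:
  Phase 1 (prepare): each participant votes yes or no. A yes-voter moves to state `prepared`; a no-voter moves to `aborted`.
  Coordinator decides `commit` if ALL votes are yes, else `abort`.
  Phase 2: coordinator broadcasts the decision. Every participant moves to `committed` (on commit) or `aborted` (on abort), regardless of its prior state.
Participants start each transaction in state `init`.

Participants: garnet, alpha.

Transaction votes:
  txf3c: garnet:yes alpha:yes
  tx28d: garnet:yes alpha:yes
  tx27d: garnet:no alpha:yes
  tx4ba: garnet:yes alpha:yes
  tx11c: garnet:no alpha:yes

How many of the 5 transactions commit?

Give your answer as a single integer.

txf3c: all yes -> commit (commits=1)
tx28d: all yes -> commit (commits=2)
tx27d: no from garnet -> abort (commits=2)
tx4ba: all yes -> commit (commits=3)
tx11c: no from garnet -> abort (commits=3)

Answer: 3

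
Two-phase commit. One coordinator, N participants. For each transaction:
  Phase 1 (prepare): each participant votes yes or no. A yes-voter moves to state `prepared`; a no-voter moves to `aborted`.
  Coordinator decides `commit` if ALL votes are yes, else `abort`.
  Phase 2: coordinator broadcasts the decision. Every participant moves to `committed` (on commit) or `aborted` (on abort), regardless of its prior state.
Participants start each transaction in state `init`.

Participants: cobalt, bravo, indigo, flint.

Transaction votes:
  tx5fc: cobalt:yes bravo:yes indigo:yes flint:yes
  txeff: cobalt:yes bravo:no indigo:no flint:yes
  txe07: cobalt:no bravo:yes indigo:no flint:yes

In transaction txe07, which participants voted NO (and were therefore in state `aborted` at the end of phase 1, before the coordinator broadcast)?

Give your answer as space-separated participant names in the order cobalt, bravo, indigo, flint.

Txn txe07 phase 1: cobalt no -> aborted; bravo yes -> prepared; indigo no -> aborted; flint yes -> prepared

Answer: cobalt indigo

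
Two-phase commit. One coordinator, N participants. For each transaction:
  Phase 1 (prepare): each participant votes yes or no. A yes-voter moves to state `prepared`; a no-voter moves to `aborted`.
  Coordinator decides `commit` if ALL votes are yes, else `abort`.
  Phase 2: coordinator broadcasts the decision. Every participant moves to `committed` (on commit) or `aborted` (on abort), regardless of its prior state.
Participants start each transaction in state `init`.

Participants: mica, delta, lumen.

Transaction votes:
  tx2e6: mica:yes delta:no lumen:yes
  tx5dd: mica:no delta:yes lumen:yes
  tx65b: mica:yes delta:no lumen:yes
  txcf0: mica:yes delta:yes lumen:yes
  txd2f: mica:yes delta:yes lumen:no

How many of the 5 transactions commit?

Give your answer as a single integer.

Answer: 1

Derivation:
tx2e6: no from delta -> abort (commits=0)
tx5dd: no from mica -> abort (commits=0)
tx65b: no from delta -> abort (commits=0)
txcf0: all yes -> commit (commits=1)
txd2f: no from lumen -> abort (commits=1)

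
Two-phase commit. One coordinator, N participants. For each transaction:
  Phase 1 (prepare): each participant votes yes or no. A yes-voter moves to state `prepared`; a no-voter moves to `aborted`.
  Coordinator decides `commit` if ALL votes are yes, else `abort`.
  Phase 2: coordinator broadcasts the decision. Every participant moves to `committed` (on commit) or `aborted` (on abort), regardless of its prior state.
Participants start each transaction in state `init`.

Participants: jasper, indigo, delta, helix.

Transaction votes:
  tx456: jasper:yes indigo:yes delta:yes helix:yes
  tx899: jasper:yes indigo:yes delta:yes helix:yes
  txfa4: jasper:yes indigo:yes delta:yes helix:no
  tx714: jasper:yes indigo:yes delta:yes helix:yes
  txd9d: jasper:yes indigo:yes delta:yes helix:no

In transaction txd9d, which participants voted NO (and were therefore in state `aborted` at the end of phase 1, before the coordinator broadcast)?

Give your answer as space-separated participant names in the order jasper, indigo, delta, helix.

Answer: helix

Derivation:
Txn txd9d phase 1: jasper yes -> prepared; indigo yes -> prepared; delta yes -> prepared; helix no -> aborted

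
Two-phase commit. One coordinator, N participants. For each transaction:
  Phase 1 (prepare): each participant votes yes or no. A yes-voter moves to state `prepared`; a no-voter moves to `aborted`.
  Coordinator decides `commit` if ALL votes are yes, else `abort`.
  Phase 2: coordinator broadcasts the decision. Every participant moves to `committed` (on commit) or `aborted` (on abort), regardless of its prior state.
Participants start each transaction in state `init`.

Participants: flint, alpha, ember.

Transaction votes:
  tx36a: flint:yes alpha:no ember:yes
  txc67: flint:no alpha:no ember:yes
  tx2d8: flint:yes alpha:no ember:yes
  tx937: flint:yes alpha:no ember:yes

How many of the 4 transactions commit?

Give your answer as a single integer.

tx36a: no from alpha -> abort (commits=0)
txc67: no from flint, alpha -> abort (commits=0)
tx2d8: no from alpha -> abort (commits=0)
tx937: no from alpha -> abort (commits=0)

Answer: 0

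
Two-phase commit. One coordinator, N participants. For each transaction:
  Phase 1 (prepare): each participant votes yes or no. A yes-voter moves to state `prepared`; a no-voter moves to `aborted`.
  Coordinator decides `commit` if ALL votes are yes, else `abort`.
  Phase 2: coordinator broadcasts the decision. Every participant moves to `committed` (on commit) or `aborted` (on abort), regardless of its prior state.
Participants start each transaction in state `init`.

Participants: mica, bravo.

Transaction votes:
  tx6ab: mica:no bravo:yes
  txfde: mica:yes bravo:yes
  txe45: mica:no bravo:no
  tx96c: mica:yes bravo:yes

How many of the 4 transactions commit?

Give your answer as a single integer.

Answer: 2

Derivation:
tx6ab: no from mica -> abort (commits=0)
txfde: all yes -> commit (commits=1)
txe45: no from mica, bravo -> abort (commits=1)
tx96c: all yes -> commit (commits=2)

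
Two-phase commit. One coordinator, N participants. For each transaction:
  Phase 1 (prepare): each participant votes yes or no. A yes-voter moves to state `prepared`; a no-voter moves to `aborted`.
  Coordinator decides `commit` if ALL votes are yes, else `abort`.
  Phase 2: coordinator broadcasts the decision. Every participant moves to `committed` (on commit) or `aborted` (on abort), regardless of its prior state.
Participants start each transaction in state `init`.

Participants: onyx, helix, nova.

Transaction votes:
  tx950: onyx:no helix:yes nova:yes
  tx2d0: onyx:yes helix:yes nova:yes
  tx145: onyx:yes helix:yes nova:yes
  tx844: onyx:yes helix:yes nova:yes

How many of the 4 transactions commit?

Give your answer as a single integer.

Answer: 3

Derivation:
tx950: no from onyx -> abort (commits=0)
tx2d0: all yes -> commit (commits=1)
tx145: all yes -> commit (commits=2)
tx844: all yes -> commit (commits=3)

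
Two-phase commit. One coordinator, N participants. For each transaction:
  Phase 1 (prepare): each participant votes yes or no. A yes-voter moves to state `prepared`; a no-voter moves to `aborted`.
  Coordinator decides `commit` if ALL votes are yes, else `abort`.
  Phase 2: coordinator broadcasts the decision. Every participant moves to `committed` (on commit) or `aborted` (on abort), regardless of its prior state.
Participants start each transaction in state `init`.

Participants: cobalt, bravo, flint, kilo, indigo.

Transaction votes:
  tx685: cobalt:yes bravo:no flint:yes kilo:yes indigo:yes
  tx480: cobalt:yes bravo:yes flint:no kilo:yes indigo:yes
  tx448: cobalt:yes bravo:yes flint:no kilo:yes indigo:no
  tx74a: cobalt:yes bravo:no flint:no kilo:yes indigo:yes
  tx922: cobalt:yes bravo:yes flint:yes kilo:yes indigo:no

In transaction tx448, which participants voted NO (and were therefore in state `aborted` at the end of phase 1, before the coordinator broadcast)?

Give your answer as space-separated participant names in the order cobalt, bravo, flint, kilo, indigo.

Txn tx448 phase 1: cobalt yes -> prepared; bravo yes -> prepared; flint no -> aborted; kilo yes -> prepared; indigo no -> aborted

Answer: flint indigo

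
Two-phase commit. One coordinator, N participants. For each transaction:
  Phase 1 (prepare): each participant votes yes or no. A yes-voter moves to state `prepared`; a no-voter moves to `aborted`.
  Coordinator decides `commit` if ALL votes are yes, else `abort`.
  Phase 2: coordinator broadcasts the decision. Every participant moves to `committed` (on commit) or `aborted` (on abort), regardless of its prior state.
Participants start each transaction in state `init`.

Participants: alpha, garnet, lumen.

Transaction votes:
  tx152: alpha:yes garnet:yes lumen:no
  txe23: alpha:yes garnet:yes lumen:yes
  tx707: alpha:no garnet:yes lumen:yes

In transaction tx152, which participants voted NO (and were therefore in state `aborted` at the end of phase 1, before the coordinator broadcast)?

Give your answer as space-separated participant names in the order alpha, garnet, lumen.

Txn tx152 phase 1: alpha yes -> prepared; garnet yes -> prepared; lumen no -> aborted

Answer: lumen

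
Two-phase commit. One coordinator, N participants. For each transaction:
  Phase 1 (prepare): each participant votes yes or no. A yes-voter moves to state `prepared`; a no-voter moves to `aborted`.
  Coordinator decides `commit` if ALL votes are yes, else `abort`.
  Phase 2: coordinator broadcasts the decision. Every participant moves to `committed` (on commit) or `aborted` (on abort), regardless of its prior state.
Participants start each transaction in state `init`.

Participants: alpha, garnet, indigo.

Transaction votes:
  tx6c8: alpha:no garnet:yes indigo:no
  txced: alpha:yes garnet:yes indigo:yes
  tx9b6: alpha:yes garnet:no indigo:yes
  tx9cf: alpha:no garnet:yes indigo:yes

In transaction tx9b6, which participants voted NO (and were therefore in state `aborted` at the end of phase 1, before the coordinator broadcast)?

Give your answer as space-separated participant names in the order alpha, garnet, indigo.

Answer: garnet

Derivation:
Txn tx9b6 phase 1: alpha yes -> prepared; garnet no -> aborted; indigo yes -> prepared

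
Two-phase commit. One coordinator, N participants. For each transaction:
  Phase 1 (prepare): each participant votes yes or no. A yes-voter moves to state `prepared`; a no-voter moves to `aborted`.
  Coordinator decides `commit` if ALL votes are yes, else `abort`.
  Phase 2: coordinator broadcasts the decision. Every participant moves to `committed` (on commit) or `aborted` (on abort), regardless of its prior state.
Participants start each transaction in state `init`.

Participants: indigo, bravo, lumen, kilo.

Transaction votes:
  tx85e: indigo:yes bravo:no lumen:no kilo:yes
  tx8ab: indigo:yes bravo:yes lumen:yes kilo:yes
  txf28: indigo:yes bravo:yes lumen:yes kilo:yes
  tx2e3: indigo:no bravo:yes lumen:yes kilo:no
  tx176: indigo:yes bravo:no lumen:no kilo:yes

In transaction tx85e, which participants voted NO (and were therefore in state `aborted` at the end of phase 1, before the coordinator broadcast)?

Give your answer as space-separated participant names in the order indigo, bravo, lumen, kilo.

Txn tx85e phase 1: indigo yes -> prepared; bravo no -> aborted; lumen no -> aborted; kilo yes -> prepared

Answer: bravo lumen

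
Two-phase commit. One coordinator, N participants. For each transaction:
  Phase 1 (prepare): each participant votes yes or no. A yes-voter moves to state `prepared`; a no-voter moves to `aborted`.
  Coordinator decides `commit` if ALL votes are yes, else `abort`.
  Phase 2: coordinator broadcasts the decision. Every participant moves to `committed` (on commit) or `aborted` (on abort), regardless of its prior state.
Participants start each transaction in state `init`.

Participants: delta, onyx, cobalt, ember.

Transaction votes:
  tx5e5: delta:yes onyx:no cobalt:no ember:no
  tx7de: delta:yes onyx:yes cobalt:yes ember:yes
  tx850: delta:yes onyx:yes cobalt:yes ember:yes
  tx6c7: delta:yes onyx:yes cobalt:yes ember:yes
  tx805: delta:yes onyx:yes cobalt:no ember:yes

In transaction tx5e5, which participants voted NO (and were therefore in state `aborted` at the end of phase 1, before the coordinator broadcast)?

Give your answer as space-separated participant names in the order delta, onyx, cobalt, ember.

Txn tx5e5 phase 1: delta yes -> prepared; onyx no -> aborted; cobalt no -> aborted; ember no -> aborted

Answer: onyx cobalt ember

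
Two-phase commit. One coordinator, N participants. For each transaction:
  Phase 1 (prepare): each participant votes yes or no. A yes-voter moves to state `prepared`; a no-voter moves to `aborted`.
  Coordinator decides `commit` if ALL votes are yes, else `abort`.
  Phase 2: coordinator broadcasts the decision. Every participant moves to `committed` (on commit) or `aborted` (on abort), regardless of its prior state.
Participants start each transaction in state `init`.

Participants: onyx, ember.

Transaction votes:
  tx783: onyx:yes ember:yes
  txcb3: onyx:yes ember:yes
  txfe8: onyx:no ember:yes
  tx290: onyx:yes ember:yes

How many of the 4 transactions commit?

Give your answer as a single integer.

Answer: 3

Derivation:
tx783: all yes -> commit (commits=1)
txcb3: all yes -> commit (commits=2)
txfe8: no from onyx -> abort (commits=2)
tx290: all yes -> commit (commits=3)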